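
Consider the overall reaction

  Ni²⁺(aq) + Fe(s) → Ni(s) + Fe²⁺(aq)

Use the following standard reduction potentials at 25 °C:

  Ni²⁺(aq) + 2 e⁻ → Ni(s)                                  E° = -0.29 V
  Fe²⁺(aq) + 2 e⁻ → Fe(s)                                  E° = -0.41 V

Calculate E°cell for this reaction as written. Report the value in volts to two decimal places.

+0.12 V

The Ni²⁺/Ni couple has the higher reduction potential, so it is the cathode; Fe²⁺/Fe is oxidised at the anode.
E°cell = E°(cathode) − E°(anode) = (-0.29) − (-0.41) = +0.12 V.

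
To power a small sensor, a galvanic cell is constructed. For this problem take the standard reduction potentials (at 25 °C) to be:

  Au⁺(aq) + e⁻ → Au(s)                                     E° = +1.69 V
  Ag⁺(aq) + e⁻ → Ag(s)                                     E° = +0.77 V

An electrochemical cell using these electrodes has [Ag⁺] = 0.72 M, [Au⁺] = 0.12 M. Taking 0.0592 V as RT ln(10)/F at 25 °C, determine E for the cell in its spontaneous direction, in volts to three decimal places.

Au⁺/Au is the cathode (higher E°), Ag⁺/Ag the anode: E°cell = +1.69 − (+0.77) = +0.92 V, n = 1.
Overall: Au⁺(aq) + Ag(s) → Au(s) + Ag⁺(aq)
Q = [Ag⁺] / ([Au⁺]); log Q = 0.778.
E = E° − (0.0592/n) log Q = +0.92 − (0.0592/1)(0.778) = +0.874 V.

+0.874 V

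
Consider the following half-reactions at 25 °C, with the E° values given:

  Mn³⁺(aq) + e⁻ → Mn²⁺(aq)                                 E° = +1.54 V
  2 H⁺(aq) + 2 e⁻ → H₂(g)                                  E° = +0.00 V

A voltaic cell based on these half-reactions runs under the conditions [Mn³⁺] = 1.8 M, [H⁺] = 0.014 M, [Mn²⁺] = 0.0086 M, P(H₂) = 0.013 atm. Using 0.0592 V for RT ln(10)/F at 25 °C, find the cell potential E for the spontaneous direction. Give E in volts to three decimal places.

Mn³⁺/Mn²⁺ is the cathode (higher E°), H⁺/H₂ the anode: E°cell = +1.54 − (+0.00) = +1.54 V, n = 2.
Overall: 2 Mn³⁺(aq) + H₂(g) → 2 Mn²⁺(aq) + 2 H⁺(aq)
Q = [Mn²⁺]^2·[H⁺]^2 / ([Mn³⁺]^2·P(H₂)); log Q = -6.463.
E = E° − (0.0592/n) log Q = +1.54 − (0.0592/2)(-6.463) = +1.731 V.

+1.731 V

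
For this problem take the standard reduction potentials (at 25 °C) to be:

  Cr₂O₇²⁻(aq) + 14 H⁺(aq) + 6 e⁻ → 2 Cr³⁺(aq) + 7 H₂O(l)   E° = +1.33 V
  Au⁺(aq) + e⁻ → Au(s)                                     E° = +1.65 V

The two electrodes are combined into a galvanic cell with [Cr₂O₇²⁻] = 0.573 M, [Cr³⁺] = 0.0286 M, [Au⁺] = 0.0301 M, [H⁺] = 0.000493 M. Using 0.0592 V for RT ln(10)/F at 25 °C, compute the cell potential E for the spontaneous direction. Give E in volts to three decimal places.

Au⁺/Au is the cathode (higher E°), Cr₂O₇²⁻/Cr³⁺ the anode: E°cell = +1.65 − (+1.33) = +0.32 V, n = 6.
Overall: 6 Au⁺(aq) + 2 Cr³⁺(aq) + 7 H₂O(l) → 6 Au(s) + Cr₂O₇²⁻(aq) + 14 H⁺(aq)
Q = [Cr₂O₇²⁻]·[H⁺]^14 / ([Au⁺]^6·[Cr³⁺]^2); log Q = -34.326.
E = E° − (0.0592/n) log Q = +0.32 − (0.0592/6)(-34.326) = +0.659 V.

+0.659 V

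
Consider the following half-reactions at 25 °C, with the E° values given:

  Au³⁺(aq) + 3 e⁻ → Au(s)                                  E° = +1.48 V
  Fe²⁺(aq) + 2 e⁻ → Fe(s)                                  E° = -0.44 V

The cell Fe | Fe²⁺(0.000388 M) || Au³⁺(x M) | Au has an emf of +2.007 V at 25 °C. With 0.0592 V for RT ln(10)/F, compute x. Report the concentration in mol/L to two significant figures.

0.20 M

Au³⁺/Au is the cathode, Fe²⁺/Fe the anode: E°cell = +1.92 V, n = 6.
Overall reaction: 2 Au³⁺(aq) + 3 Fe(s) → 2 Au(s) + 3 Fe²⁺(aq); Q = [Fe²⁺]^3/[Au³⁺]^2.
From E = E° − (0.0592/n) log Q: log Q = (E° − E)·n/0.0592 = (+1.92 − (+2.007))·6/0.0592 = -8.8176.
So 2·log[Au³⁺] = 3·log(0.000388) − log Q = -10.2335 − (-8.8176) = -1.4159; log[Au³⁺] = -1.4159 / 2 = -0.7079; [Au³⁺] = 10^(-0.7079) ≈ 0.20 M.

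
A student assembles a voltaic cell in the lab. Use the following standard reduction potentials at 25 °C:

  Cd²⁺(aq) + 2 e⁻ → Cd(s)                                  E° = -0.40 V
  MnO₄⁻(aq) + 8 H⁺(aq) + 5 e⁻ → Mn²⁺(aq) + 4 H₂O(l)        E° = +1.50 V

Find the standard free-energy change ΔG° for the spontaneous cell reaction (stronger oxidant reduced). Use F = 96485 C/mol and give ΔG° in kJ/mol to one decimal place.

-1833.2 kJ/mol

MnO₄⁻/Mn²⁺ (E° = +1.50 V) is the cathode; Cd²⁺/Cd (E° = -0.40 V) is the anode, so E°cell = +1.90 V.
Balancing electrons gives n = 10 (lcm of 5 and 2).
ΔG° = −nFE° = −(10)(96485)(+1.90) = -1,833,215 J = -1833.2 kJ/mol.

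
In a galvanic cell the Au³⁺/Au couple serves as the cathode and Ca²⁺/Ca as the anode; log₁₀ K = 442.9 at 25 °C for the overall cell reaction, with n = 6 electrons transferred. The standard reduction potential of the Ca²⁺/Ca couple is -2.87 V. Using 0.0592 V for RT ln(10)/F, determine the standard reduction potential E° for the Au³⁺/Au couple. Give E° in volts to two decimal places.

+1.50 V

E°cell = (0.0592/n)·log K = (0.0592/6)(442.9) = +4.370 V.
Since Au³⁺/Au is the cathode and Ca²⁺/Ca the anode, E°cell = E°(Au³⁺/Au) − E°(Ca²⁺/Ca).
So E°(Au³⁺/Au) = E°cell + E°(Ca²⁺/Ca) = +4.370 + (-2.87) = +1.50 V.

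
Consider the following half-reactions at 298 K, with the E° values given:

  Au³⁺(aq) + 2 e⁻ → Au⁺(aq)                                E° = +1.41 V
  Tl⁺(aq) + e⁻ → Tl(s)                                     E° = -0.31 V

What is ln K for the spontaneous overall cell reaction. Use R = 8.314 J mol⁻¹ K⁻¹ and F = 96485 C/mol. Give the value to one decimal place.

134.0

Cathode: Au³⁺/Au⁺; anode: Tl⁺/Tl. E°cell = (+1.41) − (-0.31) = +1.72 V, with n = 2.
ΔG° = −nFE° = −RT ln K, so ln K = nFE°/(RT) = (2)(96485)(+1.72) / ((8.314)(298)) = 133.965.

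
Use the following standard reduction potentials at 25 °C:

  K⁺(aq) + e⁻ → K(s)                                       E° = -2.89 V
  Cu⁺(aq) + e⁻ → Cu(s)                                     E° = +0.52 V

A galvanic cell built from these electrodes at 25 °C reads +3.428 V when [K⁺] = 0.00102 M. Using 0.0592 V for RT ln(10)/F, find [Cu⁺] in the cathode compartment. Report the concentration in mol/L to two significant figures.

0.0021 M

Cu⁺/Cu is the cathode, K⁺/K the anode: E°cell = +3.41 V, n = 1.
Overall reaction: Cu⁺(aq) + K(s) → Cu(s) + K⁺(aq); Q = [K⁺]^1/[Cu⁺]^1.
From E = E° − (0.0592/n) log Q: log Q = (E° − E)·n/0.0592 = (+3.41 − (+3.428))·1/0.0592 = -0.3041.
So 1·log[Cu⁺] = 1·log(0.00102) − log Q = -2.9914 − (-0.3041) = -2.6873; [Cu⁺] = 10^(-2.6873) ≈ 0.0021 M.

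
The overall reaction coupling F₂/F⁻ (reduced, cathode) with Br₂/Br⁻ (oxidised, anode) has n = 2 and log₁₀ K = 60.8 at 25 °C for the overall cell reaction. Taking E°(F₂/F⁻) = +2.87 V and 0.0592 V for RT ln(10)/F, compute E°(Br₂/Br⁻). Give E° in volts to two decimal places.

+1.07 V

E°cell = (0.0592/n)·log K = (0.0592/2)(60.8) = +1.800 V.
Since F₂/F⁻ is the cathode and Br₂/Br⁻ the anode, E°cell = E°(F₂/F⁻) − E°(Br₂/Br⁻).
So E°(Br₂/Br⁻) = E°(F₂/F⁻) − E°cell = (+2.87) − (+1.800) = +1.07 V.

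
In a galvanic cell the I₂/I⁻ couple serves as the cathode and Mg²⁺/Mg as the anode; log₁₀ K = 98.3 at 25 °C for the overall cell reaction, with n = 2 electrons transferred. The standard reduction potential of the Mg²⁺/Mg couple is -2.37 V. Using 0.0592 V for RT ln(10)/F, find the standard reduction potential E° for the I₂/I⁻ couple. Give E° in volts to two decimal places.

E°cell = (0.0592/n)·log K = (0.0592/2)(98.3) = +2.910 V.
Since I₂/I⁻ is the cathode and Mg²⁺/Mg the anode, E°cell = E°(I₂/I⁻) − E°(Mg²⁺/Mg).
So E°(I₂/I⁻) = E°cell + E°(Mg²⁺/Mg) = +2.910 + (-2.37) = +0.54 V.

+0.54 V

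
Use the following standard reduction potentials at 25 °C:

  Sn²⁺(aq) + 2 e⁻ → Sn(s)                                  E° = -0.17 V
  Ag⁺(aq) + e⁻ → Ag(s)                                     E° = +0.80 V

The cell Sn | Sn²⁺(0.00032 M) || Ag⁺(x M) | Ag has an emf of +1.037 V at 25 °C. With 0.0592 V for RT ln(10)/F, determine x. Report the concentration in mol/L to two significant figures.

0.24 M

Ag⁺/Ag is the cathode, Sn²⁺/Sn the anode: E°cell = +0.97 V, n = 2.
Overall reaction: 2 Ag⁺(aq) + Sn(s) → 2 Ag(s) + Sn²⁺(aq); Q = [Sn²⁺]^1/[Ag⁺]^2.
From E = E° − (0.0592/n) log Q: log Q = (E° − E)·n/0.0592 = (+0.97 − (+1.037))·2/0.0592 = -2.2635.
So 2·log[Ag⁺] = 1·log(0.00032) − log Q = -3.4949 − (-2.2635) = -1.2314; log[Ag⁺] = -1.2314 / 2 = -0.6157; [Ag⁺] = 10^(-0.6157) ≈ 0.24 M.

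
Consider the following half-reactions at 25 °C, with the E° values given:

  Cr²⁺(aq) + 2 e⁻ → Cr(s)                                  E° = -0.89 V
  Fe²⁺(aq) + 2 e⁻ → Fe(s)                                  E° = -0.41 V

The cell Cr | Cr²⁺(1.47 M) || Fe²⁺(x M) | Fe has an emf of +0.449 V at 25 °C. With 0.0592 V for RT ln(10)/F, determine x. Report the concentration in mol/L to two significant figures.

0.13 M

Fe²⁺/Fe is the cathode, Cr²⁺/Cr the anode: E°cell = +0.48 V, n = 2.
Overall reaction: Fe²⁺(aq) + Cr(s) → Fe(s) + Cr²⁺(aq); Q = [Cr²⁺]^1/[Fe²⁺]^1.
From E = E° − (0.0592/n) log Q: log Q = (E° − E)·n/0.0592 = (+0.48 − (+0.449))·2/0.0592 = 1.0473.
So 1·log[Fe²⁺] = 1·log(1.47) − log Q = 0.1673 − (1.0473) = -0.8800; [Fe²⁺] = 10^(-0.8800) ≈ 0.13 M.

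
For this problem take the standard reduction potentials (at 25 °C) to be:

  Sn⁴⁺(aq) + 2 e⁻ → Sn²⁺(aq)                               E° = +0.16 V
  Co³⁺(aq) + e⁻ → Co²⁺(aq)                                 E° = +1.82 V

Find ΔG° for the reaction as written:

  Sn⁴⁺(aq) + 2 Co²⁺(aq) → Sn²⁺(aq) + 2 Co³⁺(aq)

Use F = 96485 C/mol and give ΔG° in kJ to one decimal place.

As written, Sn⁴⁺/Sn²⁺ is reduced (cathode) and Co³⁺/Co²⁺ is oxidised (anode), so E°cell = (+0.16) − (+1.82) = -1.66 V.
Balancing electrons gives n = 2.
ΔG° = −nFE° = −(2)(96485)(-1.66) = 320,330 J = +320.3 kJ.

+320.3 kJ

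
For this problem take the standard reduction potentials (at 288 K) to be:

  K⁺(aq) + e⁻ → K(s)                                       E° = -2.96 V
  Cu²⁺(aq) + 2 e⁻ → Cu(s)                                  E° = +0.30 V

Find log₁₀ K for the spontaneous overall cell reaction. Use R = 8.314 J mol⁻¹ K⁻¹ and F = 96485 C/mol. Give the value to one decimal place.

Cathode: Cu²⁺/Cu; anode: K⁺/K. E°cell = (+0.30) − (-2.96) = +3.26 V, with n = 2.
ΔG° = −nFE° = −RT ln K, so ln K = nFE°/(RT) = (2)(96485)(+3.26) / ((8.314)(288)) = 262.727.
log₁₀ K = 262.727 / ln 10 = 114.1.

114.1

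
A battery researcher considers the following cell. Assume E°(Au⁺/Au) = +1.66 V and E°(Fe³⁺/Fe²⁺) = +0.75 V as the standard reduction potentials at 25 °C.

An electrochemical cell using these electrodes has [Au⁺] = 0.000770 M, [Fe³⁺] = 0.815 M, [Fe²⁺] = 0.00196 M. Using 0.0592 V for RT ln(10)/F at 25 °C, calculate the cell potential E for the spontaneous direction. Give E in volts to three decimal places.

Au⁺/Au is the cathode (higher E°), Fe³⁺/Fe²⁺ the anode: E°cell = +1.66 − (+0.75) = +0.91 V, n = 1.
Overall: Au⁺(aq) + Fe²⁺(aq) → Au(s) + Fe³⁺(aq)
Q = [Fe³⁺] / ([Au⁺]·[Fe²⁺]); log Q = 5.732.
E = E° − (0.0592/n) log Q = +0.91 − (0.0592/1)(5.732) = +0.571 V.

+0.571 V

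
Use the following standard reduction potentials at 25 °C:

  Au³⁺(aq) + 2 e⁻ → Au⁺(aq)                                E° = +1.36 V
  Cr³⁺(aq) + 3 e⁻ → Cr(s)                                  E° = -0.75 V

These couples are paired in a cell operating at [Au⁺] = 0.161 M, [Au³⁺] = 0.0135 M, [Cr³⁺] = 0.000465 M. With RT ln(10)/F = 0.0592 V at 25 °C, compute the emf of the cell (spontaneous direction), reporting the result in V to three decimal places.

+2.144 V

Au³⁺/Au⁺ is the cathode (higher E°), Cr³⁺/Cr the anode: E°cell = +1.36 − (-0.75) = +2.11 V, n = 6.
Overall: 3 Au³⁺(aq) + 2 Cr(s) → 3 Au⁺(aq) + 2 Cr³⁺(aq)
Q = [Au⁺]^3·[Cr³⁺]^2 / ([Au³⁺]^3); log Q = -3.436.
E = E° − (0.0592/n) log Q = +2.11 − (0.0592/6)(-3.436) = +2.144 V.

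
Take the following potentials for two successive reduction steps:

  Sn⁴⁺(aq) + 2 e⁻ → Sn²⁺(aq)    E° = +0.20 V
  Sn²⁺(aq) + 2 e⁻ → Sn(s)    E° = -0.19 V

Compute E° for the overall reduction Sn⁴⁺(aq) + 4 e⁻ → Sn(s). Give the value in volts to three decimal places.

+0.005 V

Standard free energies of sequential steps add: ΔG°₃ = ΔG°₁ + ΔG°₂, so n₃E°₃ = n₁E°₁ + n₂E°₂.
E°₃ = (2×+0.20 + 2×-0.19) / 4 = (+0.020) / 4 = +0.005 V.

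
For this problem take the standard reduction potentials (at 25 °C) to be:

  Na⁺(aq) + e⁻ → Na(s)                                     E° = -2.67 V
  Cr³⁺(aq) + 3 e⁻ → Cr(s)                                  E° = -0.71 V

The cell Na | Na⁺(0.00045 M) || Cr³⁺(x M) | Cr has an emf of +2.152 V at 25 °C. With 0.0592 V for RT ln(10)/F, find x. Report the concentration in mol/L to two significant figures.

0.49 M

Cr³⁺/Cr is the cathode, Na⁺/Na the anode: E°cell = +1.96 V, n = 3.
Overall reaction: Cr³⁺(aq) + 3 Na(s) → Cr(s) + 3 Na⁺(aq); Q = [Na⁺]^3/[Cr³⁺]^1.
From E = E° − (0.0592/n) log Q: log Q = (E° − E)·n/0.0592 = (+1.96 − (+2.152))·3/0.0592 = -9.7297.
So 1·log[Cr³⁺] = 3·log(0.00045) − log Q = -10.0404 − (-9.7297) = -0.3107; [Cr³⁺] = 10^(-0.3107) ≈ 0.49 M.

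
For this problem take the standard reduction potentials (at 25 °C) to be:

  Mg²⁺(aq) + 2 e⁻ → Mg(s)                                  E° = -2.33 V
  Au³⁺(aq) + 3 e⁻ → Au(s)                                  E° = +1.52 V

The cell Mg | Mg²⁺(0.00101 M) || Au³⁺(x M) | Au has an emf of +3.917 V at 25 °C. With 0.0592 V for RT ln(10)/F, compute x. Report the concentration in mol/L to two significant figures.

0.080 M

Au³⁺/Au is the cathode, Mg²⁺/Mg the anode: E°cell = +3.85 V, n = 6.
Overall reaction: 2 Au³⁺(aq) + 3 Mg(s) → 2 Au(s) + 3 Mg²⁺(aq); Q = [Mg²⁺]^3/[Au³⁺]^2.
From E = E° − (0.0592/n) log Q: log Q = (E° − E)·n/0.0592 = (+3.85 − (+3.917))·6/0.0592 = -6.7905.
So 2·log[Au³⁺] = 3·log(0.00101) − log Q = -8.9870 − (-6.7905) = -2.1965; log[Au³⁺] = -2.1965 / 2 = -1.0982; [Au³⁺] = 10^(-1.0982) ≈ 0.080 M.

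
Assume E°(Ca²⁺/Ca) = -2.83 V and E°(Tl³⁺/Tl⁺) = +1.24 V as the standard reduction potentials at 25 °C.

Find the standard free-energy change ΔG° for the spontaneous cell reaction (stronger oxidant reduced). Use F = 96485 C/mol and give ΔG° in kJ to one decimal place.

Tl³⁺/Tl⁺ (E° = +1.24 V) is the cathode; Ca²⁺/Ca (E° = -2.83 V) is the anode, so E°cell = +4.07 V.
Balancing electrons gives n = 2 (lcm of 2 and 2).
ΔG° = −nFE° = −(2)(96485)(+4.07) = -785,388 J = -785.4 kJ.

-785.4 kJ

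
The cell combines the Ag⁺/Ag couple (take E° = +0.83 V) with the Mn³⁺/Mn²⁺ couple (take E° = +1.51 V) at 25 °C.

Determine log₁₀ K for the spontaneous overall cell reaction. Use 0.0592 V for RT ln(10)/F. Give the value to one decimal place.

Cathode: Mn³⁺/Mn²⁺; anode: Ag⁺/Ag. E°cell = +0.68 V, n = 1.
log K = nE°cell / 0.0592 = (1)(+0.68) / 0.0592 = 11.5.

11.5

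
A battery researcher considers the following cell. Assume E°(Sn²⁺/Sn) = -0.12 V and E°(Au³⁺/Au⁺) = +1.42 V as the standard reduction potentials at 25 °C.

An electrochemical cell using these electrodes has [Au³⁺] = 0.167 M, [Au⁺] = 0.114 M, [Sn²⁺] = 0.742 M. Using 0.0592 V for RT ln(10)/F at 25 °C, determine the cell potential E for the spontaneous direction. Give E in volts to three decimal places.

+1.549 V

Au³⁺/Au⁺ is the cathode (higher E°), Sn²⁺/Sn the anode: E°cell = +1.42 − (-0.12) = +1.54 V, n = 2.
Overall: Au³⁺(aq) + Sn(s) → Au⁺(aq) + Sn²⁺(aq)
Q = [Au⁺]·[Sn²⁺] / ([Au³⁺]); log Q = -0.295.
E = E° − (0.0592/n) log Q = +1.54 − (0.0592/2)(-0.295) = +1.549 V.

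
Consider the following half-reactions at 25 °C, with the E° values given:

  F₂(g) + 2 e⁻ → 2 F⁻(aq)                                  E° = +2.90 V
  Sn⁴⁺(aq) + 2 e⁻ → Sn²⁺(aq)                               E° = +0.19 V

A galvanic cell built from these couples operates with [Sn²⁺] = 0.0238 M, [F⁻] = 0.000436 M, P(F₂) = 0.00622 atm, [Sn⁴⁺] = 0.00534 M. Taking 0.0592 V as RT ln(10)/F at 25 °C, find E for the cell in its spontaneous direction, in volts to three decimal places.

+2.863 V

F₂/F⁻ is the cathode (higher E°), Sn⁴⁺/Sn²⁺ the anode: E°cell = +2.90 − (+0.19) = +2.71 V, n = 2.
Overall: F₂(g) + Sn²⁺(aq) → 2 F⁻(aq) + Sn⁴⁺(aq)
Q = [F⁻]^2·[Sn⁴⁺] / (P(F₂)·[Sn²⁺]); log Q = -5.164.
E = E° − (0.0592/n) log Q = +2.71 − (0.0592/2)(-5.164) = +2.863 V.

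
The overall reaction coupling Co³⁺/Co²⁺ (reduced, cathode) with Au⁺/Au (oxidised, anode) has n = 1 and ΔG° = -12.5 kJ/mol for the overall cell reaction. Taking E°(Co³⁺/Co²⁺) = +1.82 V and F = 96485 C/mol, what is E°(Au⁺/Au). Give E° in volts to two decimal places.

E°cell = −ΔG°/(nF) = −(-12.5×10³)/((1)(96485)) = +0.130 V.
Since Co³⁺/Co²⁺ is the cathode and Au⁺/Au the anode, E°cell = E°(Co³⁺/Co²⁺) − E°(Au⁺/Au).
So E°(Au⁺/Au) = E°(Co³⁺/Co²⁺) − E°cell = (+1.82) − (+0.130) = +1.69 V.

+1.69 V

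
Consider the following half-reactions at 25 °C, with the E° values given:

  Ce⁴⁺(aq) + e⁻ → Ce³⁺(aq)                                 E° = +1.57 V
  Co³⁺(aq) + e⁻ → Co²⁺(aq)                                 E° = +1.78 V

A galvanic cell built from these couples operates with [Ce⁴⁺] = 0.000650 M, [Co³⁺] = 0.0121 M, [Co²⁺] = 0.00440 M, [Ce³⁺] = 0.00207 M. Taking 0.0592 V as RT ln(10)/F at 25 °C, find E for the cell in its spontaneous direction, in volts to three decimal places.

Co³⁺/Co²⁺ is the cathode (higher E°), Ce⁴⁺/Ce³⁺ the anode: E°cell = +1.78 − (+1.57) = +0.21 V, n = 1.
Overall: Co³⁺(aq) + Ce³⁺(aq) → Co²⁺(aq) + Ce⁴⁺(aq)
Q = [Co²⁺]·[Ce⁴⁺] / ([Co³⁺]·[Ce³⁺]); log Q = -0.942.
E = E° − (0.0592/n) log Q = +0.21 − (0.0592/1)(-0.942) = +0.266 V.

+0.266 V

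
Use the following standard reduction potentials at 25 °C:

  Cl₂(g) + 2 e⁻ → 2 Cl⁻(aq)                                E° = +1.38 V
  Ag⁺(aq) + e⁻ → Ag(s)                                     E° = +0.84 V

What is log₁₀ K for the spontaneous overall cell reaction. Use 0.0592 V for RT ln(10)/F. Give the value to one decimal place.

18.2

Cathode: Cl₂/Cl⁻; anode: Ag⁺/Ag. E°cell = +0.54 V, n = 2.
log K = nE°cell / 0.0592 = (2)(+0.54) / 0.0592 = 18.2.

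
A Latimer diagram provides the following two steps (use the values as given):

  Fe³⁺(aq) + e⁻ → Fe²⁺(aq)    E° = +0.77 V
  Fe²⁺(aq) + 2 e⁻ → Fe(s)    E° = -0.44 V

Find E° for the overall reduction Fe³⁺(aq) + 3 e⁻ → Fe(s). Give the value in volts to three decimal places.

-0.037 V

Standard free energies of sequential steps add: ΔG°₃ = ΔG°₁ + ΔG°₂, so n₃E°₃ = n₁E°₁ + n₂E°₂.
E°₃ = (1×+0.77 + 2×-0.44) / 3 = (-0.110) / 3 = -0.037 V.
Simply averaging or adding the two E° values would be wrong; the electron-weighted sum is required.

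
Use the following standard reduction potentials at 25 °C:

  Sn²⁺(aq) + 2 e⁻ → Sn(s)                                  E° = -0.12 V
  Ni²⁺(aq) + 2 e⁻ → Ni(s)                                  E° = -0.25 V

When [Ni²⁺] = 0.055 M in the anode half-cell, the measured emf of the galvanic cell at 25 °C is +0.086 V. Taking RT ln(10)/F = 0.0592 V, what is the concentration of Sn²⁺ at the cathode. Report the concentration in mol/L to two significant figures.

0.0018 M

Sn²⁺/Sn is the cathode, Ni²⁺/Ni the anode: E°cell = +0.13 V, n = 2.
Overall reaction: Sn²⁺(aq) + Ni(s) → Sn(s) + Ni²⁺(aq); Q = [Ni²⁺]^1/[Sn²⁺]^1.
From E = E° − (0.0592/n) log Q: log Q = (E° − E)·n/0.0592 = (+0.13 − (+0.086))·2/0.0592 = 1.4865.
So 1·log[Sn²⁺] = 1·log(0.055) − log Q = -1.2596 − (1.4865) = -2.7461; [Sn²⁺] = 10^(-2.7461) ≈ 0.0018 M.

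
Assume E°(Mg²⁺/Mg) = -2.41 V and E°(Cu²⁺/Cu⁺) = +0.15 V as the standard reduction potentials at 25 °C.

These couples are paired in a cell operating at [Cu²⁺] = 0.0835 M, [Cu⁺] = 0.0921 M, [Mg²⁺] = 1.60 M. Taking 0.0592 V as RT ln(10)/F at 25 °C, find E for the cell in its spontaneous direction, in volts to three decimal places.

+2.551 V

Cu²⁺/Cu⁺ is the cathode (higher E°), Mg²⁺/Mg the anode: E°cell = +0.15 − (-2.41) = +2.56 V, n = 2.
Overall: 2 Cu²⁺(aq) + Mg(s) → 2 Cu⁺(aq) + Mg²⁺(aq)
Q = [Cu⁺]^2·[Mg²⁺] / ([Cu²⁺]^2); log Q = 0.289.
E = E° − (0.0592/n) log Q = +2.56 − (0.0592/2)(0.289) = +2.551 V.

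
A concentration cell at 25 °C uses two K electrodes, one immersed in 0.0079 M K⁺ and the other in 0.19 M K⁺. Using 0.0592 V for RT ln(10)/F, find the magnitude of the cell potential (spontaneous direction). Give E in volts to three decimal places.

+0.082 V

For a concentration cell E°cell = 0. The 0.19 M side is the cathode (reduction is favoured where [K⁺] is higher).
With n = 1, E = −(0.0592/1) log([K⁺]ₐₙ/[K⁺]꜀ₐₜ) = −(0.0592/1) log(0.0079/0.19) = −(0.0592/1)(-1.381) = +0.082 V.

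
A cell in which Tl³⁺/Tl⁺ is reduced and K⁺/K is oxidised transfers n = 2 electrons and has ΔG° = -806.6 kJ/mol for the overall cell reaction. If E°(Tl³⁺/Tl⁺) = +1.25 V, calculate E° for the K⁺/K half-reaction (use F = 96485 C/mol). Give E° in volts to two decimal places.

E°cell = −ΔG°/(nF) = −(-806.6×10³)/((2)(96485)) = +4.180 V.
Since Tl³⁺/Tl⁺ is the cathode and K⁺/K the anode, E°cell = E°(Tl³⁺/Tl⁺) − E°(K⁺/K).
So E°(K⁺/K) = E°(Tl³⁺/Tl⁺) − E°cell = (+1.25) − (+4.180) = -2.93 V.

-2.93 V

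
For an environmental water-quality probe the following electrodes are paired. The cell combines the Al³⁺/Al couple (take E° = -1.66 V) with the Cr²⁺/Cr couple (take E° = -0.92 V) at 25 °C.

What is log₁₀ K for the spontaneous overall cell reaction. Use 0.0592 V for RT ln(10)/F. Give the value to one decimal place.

Cathode: Cr²⁺/Cr; anode: Al³⁺/Al. E°cell = +0.74 V, n = 6.
log K = nE°cell / 0.0592 = (6)(+0.74) / 0.0592 = 75.0.

75.0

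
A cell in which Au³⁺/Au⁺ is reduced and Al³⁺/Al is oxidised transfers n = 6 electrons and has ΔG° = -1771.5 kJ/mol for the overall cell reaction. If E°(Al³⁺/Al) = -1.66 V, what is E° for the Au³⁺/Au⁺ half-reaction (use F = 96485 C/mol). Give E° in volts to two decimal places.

E°cell = −ΔG°/(nF) = −(-1771.5×10³)/((6)(96485)) = +3.060 V.
Since Au³⁺/Au⁺ is the cathode and Al³⁺/Al the anode, E°cell = E°(Au³⁺/Au⁺) − E°(Al³⁺/Al).
So E°(Au³⁺/Au⁺) = E°cell + E°(Al³⁺/Al) = +3.060 + (-1.66) = +1.40 V.

+1.40 V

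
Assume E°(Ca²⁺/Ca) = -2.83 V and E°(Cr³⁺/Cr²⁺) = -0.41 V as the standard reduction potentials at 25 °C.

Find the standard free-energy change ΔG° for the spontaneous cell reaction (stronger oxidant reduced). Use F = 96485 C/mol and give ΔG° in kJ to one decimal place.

-467.0 kJ

Cr³⁺/Cr²⁺ (E° = -0.41 V) is the cathode; Ca²⁺/Ca (E° = -2.83 V) is the anode, so E°cell = +2.42 V.
Balancing electrons gives n = 2 (lcm of 1 and 2).
ΔG° = −nFE° = −(2)(96485)(+2.42) = -466,987 J = -467.0 kJ.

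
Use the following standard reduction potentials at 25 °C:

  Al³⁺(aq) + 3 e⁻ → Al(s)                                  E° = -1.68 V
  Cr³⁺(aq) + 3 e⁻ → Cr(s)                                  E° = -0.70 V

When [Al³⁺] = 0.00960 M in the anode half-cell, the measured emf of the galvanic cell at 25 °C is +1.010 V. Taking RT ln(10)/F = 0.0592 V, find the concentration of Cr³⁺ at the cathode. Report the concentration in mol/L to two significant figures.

0.32 M

Cr³⁺/Cr is the cathode, Al³⁺/Al the anode: E°cell = +0.98 V, n = 3.
Overall reaction: Cr³⁺(aq) + Al(s) → Cr(s) + Al³⁺(aq); Q = [Al³⁺]^1/[Cr³⁺]^1.
From E = E° − (0.0592/n) log Q: log Q = (E° − E)·n/0.0592 = (+0.98 − (+1.010))·3/0.0592 = -1.5203.
So 1·log[Cr³⁺] = 1·log(0.0096) − log Q = -2.0177 − (-1.5203) = -0.4974; [Cr³⁺] = 10^(-0.4974) ≈ 0.32 M.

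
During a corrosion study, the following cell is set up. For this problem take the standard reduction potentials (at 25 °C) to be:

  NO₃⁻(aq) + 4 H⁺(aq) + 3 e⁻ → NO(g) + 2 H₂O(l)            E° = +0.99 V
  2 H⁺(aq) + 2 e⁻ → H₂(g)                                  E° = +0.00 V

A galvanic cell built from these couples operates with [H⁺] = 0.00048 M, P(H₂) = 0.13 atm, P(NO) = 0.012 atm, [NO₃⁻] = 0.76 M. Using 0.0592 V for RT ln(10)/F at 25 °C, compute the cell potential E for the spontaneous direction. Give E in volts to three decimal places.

+0.934 V

NO₃⁻/NO is the cathode (higher E°), H⁺/H₂ the anode: E°cell = +0.99 − (+0.00) = +0.99 V, n = 6.
Overall: 2 NO₃⁻(aq) + 2 H⁺(aq) + 3 H₂(g) → 2 NO(g) + 4 H₂O(l)
Q = P(NO)^2 / ([NO₃⁻]^2·[H⁺]^2·P(H₂)^3); log Q = 5.692.
E = E° − (0.0592/n) log Q = +0.99 − (0.0592/6)(5.692) = +0.934 V.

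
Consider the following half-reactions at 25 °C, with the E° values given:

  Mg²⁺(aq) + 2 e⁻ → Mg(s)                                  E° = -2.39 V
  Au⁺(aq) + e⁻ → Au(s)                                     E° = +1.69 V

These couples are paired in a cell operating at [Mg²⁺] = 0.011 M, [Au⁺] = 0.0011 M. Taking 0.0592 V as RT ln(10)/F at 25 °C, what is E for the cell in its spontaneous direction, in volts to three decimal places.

+3.963 V

Au⁺/Au is the cathode (higher E°), Mg²⁺/Mg the anode: E°cell = +1.69 − (-2.39) = +4.08 V, n = 2.
Overall: 2 Au⁺(aq) + Mg(s) → 2 Au(s) + Mg²⁺(aq)
Q = [Mg²⁺] / ([Au⁺]^2); log Q = 3.959.
E = E° − (0.0592/n) log Q = +4.08 − (0.0592/2)(3.959) = +3.963 V.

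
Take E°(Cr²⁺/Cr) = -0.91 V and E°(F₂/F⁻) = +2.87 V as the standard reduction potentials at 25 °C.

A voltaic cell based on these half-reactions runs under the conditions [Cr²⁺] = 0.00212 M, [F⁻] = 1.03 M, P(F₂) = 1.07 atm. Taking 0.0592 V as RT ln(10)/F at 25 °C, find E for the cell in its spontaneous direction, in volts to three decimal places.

+3.859 V

F₂/F⁻ is the cathode (higher E°), Cr²⁺/Cr the anode: E°cell = +2.87 − (-0.91) = +3.78 V, n = 2.
Overall: F₂(g) + Cr(s) → 2 F⁻(aq) + Cr²⁺(aq)
Q = [F⁻]^2·[Cr²⁺] / (P(F₂)); log Q = -2.677.
E = E° − (0.0592/n) log Q = +3.78 − (0.0592/2)(-2.677) = +3.859 V.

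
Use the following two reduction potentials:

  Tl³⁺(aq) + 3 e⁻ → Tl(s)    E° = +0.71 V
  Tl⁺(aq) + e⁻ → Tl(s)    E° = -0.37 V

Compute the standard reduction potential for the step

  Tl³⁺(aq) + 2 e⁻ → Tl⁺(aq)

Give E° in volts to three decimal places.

Sequential free energies add, so n₃E°₃ = n₁E°₁ + n₂E°₂.
With n₃ = 3, and the known step contributing 1×(-0.37) V, the unknown satisfies 2·E° = 3×(+0.71) − 1×(-0.37) = +2.500.
E° = +2.500 / 2 = +1.250 V.

+1.250 V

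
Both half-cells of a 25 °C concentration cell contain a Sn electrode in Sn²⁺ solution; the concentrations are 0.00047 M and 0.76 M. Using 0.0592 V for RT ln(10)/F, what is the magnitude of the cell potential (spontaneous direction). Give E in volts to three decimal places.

+0.095 V

For a concentration cell E°cell = 0. The 0.76 M side is the cathode (reduction is favoured where [Sn²⁺] is higher).
With n = 2, E = −(0.0592/2) log([Sn²⁺]ₐₙ/[Sn²⁺]꜀ₐₜ) = −(0.0592/2) log(0.00047/0.76) = −(0.0592/2)(-3.209) = +0.095 V.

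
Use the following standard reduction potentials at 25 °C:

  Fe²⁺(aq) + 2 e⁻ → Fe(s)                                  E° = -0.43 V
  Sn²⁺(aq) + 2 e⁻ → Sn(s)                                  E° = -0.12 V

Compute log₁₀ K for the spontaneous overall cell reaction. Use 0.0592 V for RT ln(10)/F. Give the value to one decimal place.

Cathode: Sn²⁺/Sn; anode: Fe²⁺/Fe. E°cell = +0.31 V, n = 2.
log K = nE°cell / 0.0592 = (2)(+0.31) / 0.0592 = 10.5.

10.5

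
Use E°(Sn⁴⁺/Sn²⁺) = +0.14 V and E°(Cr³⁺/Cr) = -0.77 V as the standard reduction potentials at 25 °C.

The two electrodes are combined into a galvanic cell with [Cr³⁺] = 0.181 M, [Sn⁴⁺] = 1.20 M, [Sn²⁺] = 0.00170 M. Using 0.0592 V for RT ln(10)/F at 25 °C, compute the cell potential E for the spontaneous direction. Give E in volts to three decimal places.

+1.009 V

Sn⁴⁺/Sn²⁺ is the cathode (higher E°), Cr³⁺/Cr the anode: E°cell = +0.14 − (-0.77) = +0.91 V, n = 6.
Overall: 3 Sn⁴⁺(aq) + 2 Cr(s) → 3 Sn²⁺(aq) + 2 Cr³⁺(aq)
Q = [Sn²⁺]^3·[Cr³⁺]^2 / ([Sn⁴⁺]^3); log Q = -10.031.
E = E° − (0.0592/n) log Q = +0.91 − (0.0592/6)(-10.031) = +1.009 V.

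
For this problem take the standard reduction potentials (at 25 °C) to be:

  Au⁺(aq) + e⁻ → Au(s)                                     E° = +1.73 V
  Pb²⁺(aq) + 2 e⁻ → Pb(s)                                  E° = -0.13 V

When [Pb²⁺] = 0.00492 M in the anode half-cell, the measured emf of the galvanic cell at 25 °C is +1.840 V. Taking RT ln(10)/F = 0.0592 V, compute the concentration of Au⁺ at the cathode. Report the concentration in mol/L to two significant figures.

Au⁺/Au is the cathode, Pb²⁺/Pb the anode: E°cell = +1.86 V, n = 2.
Overall reaction: 2 Au⁺(aq) + Pb(s) → 2 Au(s) + Pb²⁺(aq); Q = [Pb²⁺]^1/[Au⁺]^2.
From E = E° − (0.0592/n) log Q: log Q = (E° − E)·n/0.0592 = (+1.86 − (+1.840))·2/0.0592 = 0.6757.
So 2·log[Au⁺] = 1·log(0.00492) − log Q = -2.3080 − (0.6757) = -2.9837; log[Au⁺] = -2.9837 / 2 = -1.4918; [Au⁺] = 10^(-1.4918) ≈ 0.032 M.

0.032 M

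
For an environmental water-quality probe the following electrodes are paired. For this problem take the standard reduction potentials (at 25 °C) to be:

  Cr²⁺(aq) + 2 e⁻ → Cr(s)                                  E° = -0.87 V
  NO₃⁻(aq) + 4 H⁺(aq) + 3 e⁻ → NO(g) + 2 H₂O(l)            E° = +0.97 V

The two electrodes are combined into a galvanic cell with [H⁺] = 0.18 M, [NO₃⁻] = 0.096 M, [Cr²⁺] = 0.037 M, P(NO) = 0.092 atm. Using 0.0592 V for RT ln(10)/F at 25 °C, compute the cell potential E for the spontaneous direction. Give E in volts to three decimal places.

+1.824 V

NO₃⁻/NO is the cathode (higher E°), Cr²⁺/Cr the anode: E°cell = +0.97 − (-0.87) = +1.84 V, n = 6.
Overall: 2 NO₃⁻(aq) + 8 H⁺(aq) + 3 Cr(s) → 2 NO(g) + 4 H₂O(l) + 3 Cr²⁺(aq)
Q = P(NO)^2·[Cr²⁺]^3 / ([NO₃⁻]^2·[H⁺]^8); log Q = 1.625.
E = E° − (0.0592/n) log Q = +1.84 − (0.0592/6)(1.625) = +1.824 V.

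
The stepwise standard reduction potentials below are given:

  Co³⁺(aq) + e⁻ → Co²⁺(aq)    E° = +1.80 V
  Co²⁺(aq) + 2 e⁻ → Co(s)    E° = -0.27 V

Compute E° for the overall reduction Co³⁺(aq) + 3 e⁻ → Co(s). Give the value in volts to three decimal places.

Since ΔG° = −nFE° is additive over sequential reductions, n₃E°₃ = n₁E°₁ + n₂E°₂.
E°₃ = (1×+1.80 + 2×-0.27) / 3 = (+1.260) / 3 = +0.420 V.
E° values themselves are not directly additive — weighting by electron count is essential.

+0.420 V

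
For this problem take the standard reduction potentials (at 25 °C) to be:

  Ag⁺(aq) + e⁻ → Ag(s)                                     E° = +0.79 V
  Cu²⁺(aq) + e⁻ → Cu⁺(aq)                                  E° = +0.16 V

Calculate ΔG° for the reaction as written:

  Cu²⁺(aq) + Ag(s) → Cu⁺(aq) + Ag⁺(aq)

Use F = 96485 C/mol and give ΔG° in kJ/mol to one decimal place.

+60.8 kJ/mol

As written, Cu²⁺/Cu⁺ is reduced (cathode) and Ag⁺/Ag is oxidised (anode), so E°cell = (+0.16) − (+0.79) = -0.63 V.
Balancing electrons gives n = 1.
ΔG° = −nFE° = −(1)(96485)(-0.63) = 60,786 J = +60.8 kJ/mol.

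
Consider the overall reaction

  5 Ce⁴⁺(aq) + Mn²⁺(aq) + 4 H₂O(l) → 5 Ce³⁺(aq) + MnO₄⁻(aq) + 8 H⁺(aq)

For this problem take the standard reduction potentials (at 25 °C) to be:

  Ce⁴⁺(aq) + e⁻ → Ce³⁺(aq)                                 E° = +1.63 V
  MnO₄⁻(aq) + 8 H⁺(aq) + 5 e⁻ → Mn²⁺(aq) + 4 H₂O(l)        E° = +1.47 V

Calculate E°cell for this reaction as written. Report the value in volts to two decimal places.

+0.16 V

The Ce⁴⁺/Ce³⁺ couple has the higher reduction potential, so it is the cathode; MnO₄⁻/Mn²⁺ is oxidised at the anode.
E°cell = E°(cathode) − E°(anode) = (+1.63) − (+1.47) = +0.16 V.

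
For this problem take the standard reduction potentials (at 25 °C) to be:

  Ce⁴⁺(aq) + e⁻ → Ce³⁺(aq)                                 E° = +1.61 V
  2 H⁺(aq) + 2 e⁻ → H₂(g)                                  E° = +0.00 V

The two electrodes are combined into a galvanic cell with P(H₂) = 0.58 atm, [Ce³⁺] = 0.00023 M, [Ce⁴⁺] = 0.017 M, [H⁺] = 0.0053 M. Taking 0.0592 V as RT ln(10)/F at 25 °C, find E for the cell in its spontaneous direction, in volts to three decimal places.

Ce⁴⁺/Ce³⁺ is the cathode (higher E°), H⁺/H₂ the anode: E°cell = +1.61 − (+0.00) = +1.61 V, n = 2.
Overall: 2 Ce⁴⁺(aq) + H₂(g) → 2 Ce³⁺(aq) + 2 H⁺(aq)
Q = [Ce³⁺]^2·[H⁺]^2 / ([Ce⁴⁺]^2·P(H₂)); log Q = -8.052.
E = E° − (0.0592/n) log Q = +1.61 − (0.0592/2)(-8.052) = +1.848 V.

+1.848 V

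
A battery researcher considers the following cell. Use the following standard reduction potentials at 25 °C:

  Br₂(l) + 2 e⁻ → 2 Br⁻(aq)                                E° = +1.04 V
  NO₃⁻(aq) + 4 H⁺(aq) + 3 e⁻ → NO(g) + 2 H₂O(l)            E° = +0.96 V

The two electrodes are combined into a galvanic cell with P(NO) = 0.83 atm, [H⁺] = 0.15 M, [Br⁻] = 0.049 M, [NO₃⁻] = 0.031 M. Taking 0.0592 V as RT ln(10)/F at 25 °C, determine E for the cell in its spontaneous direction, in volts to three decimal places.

+0.251 V

Br₂/Br⁻ is the cathode (higher E°), NO₃⁻/NO the anode: E°cell = +1.04 − (+0.96) = +0.08 V, n = 6.
Overall: 3 Br₂(l) + 2 NO(g) + 4 H₂O(l) → 6 Br⁻(aq) + 2 NO₃⁻(aq) + 8 H⁺(aq)
Q = [Br⁻]^6·[NO₃⁻]^2·[H⁺]^8 / (P(NO)^2); log Q = -17.306.
E = E° − (0.0592/n) log Q = +0.08 − (0.0592/6)(-17.306) = +0.251 V.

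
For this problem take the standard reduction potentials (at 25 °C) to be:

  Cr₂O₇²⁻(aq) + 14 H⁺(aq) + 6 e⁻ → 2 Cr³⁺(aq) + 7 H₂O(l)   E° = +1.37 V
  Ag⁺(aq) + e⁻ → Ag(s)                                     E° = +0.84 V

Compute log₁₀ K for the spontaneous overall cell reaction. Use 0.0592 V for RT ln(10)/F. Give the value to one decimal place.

Cathode: Cr₂O₇²⁻/Cr³⁺; anode: Ag⁺/Ag. E°cell = +0.53 V, n = 6.
log K = nE°cell / 0.0592 = (6)(+0.53) / 0.0592 = 53.7.

53.7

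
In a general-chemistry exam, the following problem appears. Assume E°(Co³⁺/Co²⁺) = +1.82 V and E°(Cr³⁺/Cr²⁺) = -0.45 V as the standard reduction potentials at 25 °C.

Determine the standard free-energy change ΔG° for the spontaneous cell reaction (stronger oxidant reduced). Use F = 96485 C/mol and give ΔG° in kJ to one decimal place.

Co³⁺/Co²⁺ (E° = +1.82 V) is the cathode; Cr³⁺/Cr²⁺ (E° = -0.45 V) is the anode, so E°cell = +2.27 V.
Balancing electrons gives n = 1 (lcm of 1 and 1).
ΔG° = −nFE° = −(1)(96485)(+2.27) = -219,021 J = -219.0 kJ.

-219.0 kJ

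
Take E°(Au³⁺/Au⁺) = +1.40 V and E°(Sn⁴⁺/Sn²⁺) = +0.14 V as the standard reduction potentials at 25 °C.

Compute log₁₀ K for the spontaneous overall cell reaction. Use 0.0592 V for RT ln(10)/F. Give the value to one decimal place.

42.6

Cathode: Au³⁺/Au⁺; anode: Sn⁴⁺/Sn²⁺. E°cell = +1.26 V, n = 2.
log K = nE°cell / 0.0592 = (2)(+1.26) / 0.0592 = 42.6.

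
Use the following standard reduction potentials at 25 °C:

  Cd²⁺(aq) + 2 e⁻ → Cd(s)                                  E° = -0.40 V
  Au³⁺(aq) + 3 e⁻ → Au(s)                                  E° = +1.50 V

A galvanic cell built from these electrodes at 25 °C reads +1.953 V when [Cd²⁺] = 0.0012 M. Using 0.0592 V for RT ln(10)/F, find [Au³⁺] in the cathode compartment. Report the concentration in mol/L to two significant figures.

0.020 M

Au³⁺/Au is the cathode, Cd²⁺/Cd the anode: E°cell = +1.90 V, n = 6.
Overall reaction: 2 Au³⁺(aq) + 3 Cd(s) → 2 Au(s) + 3 Cd²⁺(aq); Q = [Cd²⁺]^3/[Au³⁺]^2.
From E = E° − (0.0592/n) log Q: log Q = (E° − E)·n/0.0592 = (+1.90 − (+1.953))·6/0.0592 = -5.3716.
So 2·log[Au³⁺] = 3·log(0.0012) − log Q = -8.7625 − (-5.3716) = -3.3909; log[Au³⁺] = -3.3909 / 2 = -1.6954; [Au³⁺] = 10^(-1.6954) ≈ 0.020 M.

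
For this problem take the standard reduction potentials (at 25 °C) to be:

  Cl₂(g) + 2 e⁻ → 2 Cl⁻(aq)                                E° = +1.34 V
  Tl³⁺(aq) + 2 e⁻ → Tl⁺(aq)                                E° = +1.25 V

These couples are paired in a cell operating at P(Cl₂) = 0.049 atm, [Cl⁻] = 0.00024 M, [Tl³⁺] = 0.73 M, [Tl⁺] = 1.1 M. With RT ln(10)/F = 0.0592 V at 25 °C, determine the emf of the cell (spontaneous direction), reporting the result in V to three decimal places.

Cl₂/Cl⁻ is the cathode (higher E°), Tl³⁺/Tl⁺ the anode: E°cell = +1.34 − (+1.25) = +0.09 V, n = 2.
Overall: Cl₂(g) + Tl⁺(aq) → 2 Cl⁻(aq) + Tl³⁺(aq)
Q = [Cl⁻]^2·[Tl³⁺] / (P(Cl₂)·[Tl⁺]); log Q = -6.108.
E = E° − (0.0592/n) log Q = +0.09 − (0.0592/2)(-6.108) = +0.271 V.

+0.271 V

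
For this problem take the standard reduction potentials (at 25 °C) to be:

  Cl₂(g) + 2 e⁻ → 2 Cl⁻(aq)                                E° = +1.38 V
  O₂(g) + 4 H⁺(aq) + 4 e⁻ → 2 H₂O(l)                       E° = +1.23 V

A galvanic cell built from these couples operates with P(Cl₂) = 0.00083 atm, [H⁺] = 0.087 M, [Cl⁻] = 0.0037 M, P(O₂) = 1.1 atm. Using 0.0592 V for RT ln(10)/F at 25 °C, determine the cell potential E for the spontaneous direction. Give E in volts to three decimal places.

+0.265 V

Cl₂/Cl⁻ is the cathode (higher E°), O₂/H₂O the anode: E°cell = +1.38 − (+1.23) = +0.15 V, n = 4.
Overall: 2 Cl₂(g) + 2 H₂O(l) → 4 Cl⁻(aq) + O₂(g) + 4 H⁺(aq)
Q = [Cl⁻]^4·P(O₂)·[H⁺]^4 / (P(Cl₂)^2); log Q = -7.766.
E = E° − (0.0592/n) log Q = +0.15 − (0.0592/4)(-7.766) = +0.265 V.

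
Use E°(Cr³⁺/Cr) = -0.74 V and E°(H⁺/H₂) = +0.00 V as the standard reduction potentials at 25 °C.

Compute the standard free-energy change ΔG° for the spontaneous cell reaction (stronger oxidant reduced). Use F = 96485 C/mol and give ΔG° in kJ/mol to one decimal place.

H⁺/H₂ (E° = +0.00 V) is the cathode; Cr³⁺/Cr (E° = -0.74 V) is the anode, so E°cell = +0.74 V.
Balancing electrons gives n = 6 (lcm of 2 and 3).
ΔG° = −nFE° = −(6)(96485)(+0.74) = -428,393 J = -428.4 kJ/mol.

-428.4 kJ/mol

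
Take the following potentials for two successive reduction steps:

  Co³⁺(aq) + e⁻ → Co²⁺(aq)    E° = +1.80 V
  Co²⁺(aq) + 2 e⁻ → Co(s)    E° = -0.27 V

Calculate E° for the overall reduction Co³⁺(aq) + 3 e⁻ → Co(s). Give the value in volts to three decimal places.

Adding the free-energy changes (−nFE°) of the two steps gives −n₃FE°₃ = −n₁FE°₁ − n₂FE°₂.
E°₃ = (1×+1.80 + 2×-0.27) / 3 = (+1.260) / 3 = +0.420 V.
E° values themselves are not directly additive — weighting by electron count is essential.

+0.420 V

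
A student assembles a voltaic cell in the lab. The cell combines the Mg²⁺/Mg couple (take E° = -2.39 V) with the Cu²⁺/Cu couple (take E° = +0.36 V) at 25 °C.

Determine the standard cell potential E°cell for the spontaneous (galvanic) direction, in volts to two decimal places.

The Cu²⁺/Cu couple has the higher reduction potential, so it is the cathode; Mg²⁺/Mg is oxidised at the anode.
E°cell = E°(cathode) − E°(anode) = (+0.36) − (-2.39) = +2.75 V.

+2.75 V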